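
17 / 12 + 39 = 485 / 12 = 40.42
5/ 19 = 0.26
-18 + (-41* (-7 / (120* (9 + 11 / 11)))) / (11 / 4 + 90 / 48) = -99613 / 5550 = -17.95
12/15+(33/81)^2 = 0.97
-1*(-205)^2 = -42025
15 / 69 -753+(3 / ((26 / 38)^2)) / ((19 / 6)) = -2918200 / 3887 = -750.76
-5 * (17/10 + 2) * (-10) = 185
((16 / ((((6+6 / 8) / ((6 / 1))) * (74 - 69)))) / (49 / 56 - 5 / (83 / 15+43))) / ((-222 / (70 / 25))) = -0.05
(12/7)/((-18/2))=-4/21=-0.19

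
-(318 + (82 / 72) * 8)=-2944 / 9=-327.11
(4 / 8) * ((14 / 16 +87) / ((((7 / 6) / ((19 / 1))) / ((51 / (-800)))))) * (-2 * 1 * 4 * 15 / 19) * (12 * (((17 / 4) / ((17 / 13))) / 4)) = 2809.02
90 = 90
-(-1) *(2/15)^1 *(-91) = -182/15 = -12.13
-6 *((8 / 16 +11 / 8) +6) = -189 / 4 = -47.25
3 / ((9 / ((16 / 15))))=16 / 45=0.36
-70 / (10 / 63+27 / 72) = -35280 / 269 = -131.15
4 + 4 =8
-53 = -53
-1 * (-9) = 9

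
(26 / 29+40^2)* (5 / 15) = 46426 / 87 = 533.63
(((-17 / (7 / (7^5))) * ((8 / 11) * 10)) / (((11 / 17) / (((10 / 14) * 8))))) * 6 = -1903238400 / 121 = -15729242.98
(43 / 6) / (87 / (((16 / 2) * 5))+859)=860 / 103341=0.01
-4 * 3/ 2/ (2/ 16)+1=-47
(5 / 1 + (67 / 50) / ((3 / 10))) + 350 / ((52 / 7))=22067 / 390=56.58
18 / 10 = 9 / 5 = 1.80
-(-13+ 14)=-1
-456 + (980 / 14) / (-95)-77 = -10141 / 19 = -533.74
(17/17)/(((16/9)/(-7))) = -3.94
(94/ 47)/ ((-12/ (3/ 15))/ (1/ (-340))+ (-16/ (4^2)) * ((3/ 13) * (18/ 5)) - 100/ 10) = 65/ 662648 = 0.00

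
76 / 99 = 0.77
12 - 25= -13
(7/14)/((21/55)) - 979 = -41063/42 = -977.69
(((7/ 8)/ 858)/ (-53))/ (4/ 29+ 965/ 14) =-1421/ 5100545736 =-0.00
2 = 2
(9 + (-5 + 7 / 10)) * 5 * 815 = 38305 / 2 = 19152.50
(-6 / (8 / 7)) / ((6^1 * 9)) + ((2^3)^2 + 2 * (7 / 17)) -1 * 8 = 69433 / 1224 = 56.73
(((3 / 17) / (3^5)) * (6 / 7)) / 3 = 2 / 9639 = 0.00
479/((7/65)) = 31135/7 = 4447.86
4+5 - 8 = 1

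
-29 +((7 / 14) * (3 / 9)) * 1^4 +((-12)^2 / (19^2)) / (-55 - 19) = -2311193 / 80142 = -28.84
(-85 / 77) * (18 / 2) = -765 / 77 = -9.94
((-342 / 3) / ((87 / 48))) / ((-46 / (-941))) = -858192 / 667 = -1286.64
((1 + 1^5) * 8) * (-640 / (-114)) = 5120 / 57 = 89.82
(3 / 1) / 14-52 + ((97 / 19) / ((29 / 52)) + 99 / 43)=-13377251 / 331702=-40.33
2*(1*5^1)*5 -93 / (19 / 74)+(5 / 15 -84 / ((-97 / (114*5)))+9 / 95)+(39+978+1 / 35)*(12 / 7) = 2608025534 / 1354605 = 1925.30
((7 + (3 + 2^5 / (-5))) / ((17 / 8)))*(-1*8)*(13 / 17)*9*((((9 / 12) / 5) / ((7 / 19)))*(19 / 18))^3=-1834789359 / 247817500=-7.40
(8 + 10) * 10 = 180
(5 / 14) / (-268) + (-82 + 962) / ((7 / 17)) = 8018555 / 3752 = 2137.14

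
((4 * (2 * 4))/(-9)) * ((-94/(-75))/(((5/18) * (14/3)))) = -3008/875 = -3.44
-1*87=-87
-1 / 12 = -0.08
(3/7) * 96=288/7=41.14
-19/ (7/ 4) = -76/ 7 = -10.86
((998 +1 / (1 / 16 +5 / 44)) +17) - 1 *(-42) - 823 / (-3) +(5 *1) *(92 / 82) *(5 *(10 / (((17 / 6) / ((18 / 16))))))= 93885499 / 64821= 1448.38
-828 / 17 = -48.71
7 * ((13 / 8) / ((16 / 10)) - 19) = -8057 / 64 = -125.89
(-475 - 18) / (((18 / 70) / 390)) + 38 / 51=-38133512 / 51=-747715.92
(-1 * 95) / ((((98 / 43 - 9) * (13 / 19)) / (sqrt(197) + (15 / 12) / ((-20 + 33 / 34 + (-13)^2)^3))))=289.96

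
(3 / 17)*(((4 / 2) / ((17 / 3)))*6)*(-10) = -1080 / 289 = -3.74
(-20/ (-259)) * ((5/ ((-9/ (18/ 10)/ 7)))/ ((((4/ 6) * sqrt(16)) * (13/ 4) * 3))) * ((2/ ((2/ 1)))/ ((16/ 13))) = -5/ 296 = -0.02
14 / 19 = 0.74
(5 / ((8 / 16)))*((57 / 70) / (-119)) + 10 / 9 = 7817 / 7497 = 1.04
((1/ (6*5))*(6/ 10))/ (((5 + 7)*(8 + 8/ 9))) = 3/ 16000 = 0.00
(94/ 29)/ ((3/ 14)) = 1316/ 87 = 15.13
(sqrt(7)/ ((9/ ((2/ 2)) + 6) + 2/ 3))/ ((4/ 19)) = 57 * sqrt(7)/ 188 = 0.80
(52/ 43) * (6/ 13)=24/ 43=0.56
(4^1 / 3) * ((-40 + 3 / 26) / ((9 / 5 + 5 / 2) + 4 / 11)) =-228140 / 20007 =-11.40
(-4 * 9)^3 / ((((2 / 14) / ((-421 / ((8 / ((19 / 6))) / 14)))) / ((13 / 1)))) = 9905385672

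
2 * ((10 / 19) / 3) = 20 / 57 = 0.35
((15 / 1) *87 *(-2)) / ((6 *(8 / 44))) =-4785 / 2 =-2392.50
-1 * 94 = -94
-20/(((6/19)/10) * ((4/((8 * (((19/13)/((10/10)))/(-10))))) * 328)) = 1805/3198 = 0.56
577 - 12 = 565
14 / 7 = 2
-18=-18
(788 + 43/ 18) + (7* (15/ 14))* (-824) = -97013/ 18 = -5389.61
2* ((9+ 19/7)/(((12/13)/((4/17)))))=2132/357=5.97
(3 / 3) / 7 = 1 / 7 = 0.14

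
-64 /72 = -8 /9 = -0.89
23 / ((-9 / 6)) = -46 / 3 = -15.33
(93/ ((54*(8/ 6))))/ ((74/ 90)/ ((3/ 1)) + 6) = 1395/ 6776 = 0.21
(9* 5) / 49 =45 / 49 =0.92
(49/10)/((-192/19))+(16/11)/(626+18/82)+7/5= 0.92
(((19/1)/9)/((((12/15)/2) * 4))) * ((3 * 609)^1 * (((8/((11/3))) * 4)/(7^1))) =3005.45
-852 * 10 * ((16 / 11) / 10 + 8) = -763392 / 11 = -69399.27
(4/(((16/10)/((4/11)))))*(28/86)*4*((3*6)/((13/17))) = 171360/6149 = 27.87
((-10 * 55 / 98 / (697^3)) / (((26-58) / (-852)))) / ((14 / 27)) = -1581525 / 1858285495024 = -0.00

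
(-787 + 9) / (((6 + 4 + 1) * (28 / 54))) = -10503 / 77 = -136.40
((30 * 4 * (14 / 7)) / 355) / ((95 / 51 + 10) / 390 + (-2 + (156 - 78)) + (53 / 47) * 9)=8974368 / 1143995239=0.01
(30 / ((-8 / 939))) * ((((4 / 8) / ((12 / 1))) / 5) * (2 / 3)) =-313 / 16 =-19.56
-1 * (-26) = 26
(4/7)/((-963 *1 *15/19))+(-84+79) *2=-1011226/101115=-10.00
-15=-15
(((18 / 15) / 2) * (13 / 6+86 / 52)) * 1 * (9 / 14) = 1341 / 910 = 1.47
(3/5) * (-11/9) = -11/15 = -0.73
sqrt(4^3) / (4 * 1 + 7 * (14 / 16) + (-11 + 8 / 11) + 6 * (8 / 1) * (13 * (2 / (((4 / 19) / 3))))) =704 / 1564979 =0.00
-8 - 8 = -16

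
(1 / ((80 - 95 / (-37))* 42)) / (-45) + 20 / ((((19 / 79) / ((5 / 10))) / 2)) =9122840297 / 109705050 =83.16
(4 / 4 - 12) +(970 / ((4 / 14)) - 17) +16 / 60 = 50509 / 15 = 3367.27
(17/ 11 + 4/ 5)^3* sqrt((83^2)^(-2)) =2146689/ 1146157375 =0.00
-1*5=-5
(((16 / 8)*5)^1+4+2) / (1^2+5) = 8 / 3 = 2.67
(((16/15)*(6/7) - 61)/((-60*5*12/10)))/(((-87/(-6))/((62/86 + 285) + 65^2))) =51.92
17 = 17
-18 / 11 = -1.64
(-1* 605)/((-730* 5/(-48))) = -2904/365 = -7.96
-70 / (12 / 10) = -175 / 3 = -58.33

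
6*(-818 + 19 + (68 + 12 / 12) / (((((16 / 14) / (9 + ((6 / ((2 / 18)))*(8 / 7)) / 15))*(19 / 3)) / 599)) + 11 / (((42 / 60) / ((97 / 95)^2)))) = 4494176241 / 10108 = 444615.77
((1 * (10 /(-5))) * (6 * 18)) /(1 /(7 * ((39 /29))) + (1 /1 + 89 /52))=-235872 /3077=-76.66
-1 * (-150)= 150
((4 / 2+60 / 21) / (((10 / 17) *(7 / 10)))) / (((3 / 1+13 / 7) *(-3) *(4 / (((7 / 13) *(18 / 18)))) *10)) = -17 / 1560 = -0.01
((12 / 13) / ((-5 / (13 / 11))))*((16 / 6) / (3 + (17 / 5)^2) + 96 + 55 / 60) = -106033 / 5005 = -21.19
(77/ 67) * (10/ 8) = 385/ 268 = 1.44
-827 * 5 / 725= -827 / 145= -5.70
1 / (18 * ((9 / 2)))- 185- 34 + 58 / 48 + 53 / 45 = -701789 / 3240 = -216.60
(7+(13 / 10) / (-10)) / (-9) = -229 / 300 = -0.76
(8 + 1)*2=18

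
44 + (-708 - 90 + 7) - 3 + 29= -721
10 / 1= 10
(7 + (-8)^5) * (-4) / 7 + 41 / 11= 18724.30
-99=-99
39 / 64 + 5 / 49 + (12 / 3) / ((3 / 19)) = 26.04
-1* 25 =-25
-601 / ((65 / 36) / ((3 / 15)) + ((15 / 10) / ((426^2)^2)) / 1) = -13195371122784 / 198211111801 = -66.57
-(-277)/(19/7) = 1939/19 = 102.05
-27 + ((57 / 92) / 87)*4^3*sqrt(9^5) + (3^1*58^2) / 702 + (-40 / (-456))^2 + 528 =1959951528 / 3130231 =626.14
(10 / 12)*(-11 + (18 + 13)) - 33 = -16.33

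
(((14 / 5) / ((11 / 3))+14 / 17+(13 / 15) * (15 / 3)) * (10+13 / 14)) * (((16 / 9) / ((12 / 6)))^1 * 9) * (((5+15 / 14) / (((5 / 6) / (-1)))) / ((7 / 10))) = -20326968 / 3773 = -5387.48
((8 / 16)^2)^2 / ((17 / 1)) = 1 / 272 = 0.00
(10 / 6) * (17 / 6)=85 / 18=4.72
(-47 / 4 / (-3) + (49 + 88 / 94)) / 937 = 30373 / 528468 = 0.06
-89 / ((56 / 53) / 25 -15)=117925 / 19819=5.95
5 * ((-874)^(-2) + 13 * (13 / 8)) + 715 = 1253711495 / 1527752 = 820.63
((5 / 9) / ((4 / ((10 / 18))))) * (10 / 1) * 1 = 125 / 162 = 0.77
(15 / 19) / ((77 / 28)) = 60 / 209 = 0.29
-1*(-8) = 8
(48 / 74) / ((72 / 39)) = 13 / 37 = 0.35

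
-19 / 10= -1.90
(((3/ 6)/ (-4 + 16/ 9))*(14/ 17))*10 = -63/ 34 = -1.85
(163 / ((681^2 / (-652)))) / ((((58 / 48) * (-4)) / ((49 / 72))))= 1301881 / 40347207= 0.03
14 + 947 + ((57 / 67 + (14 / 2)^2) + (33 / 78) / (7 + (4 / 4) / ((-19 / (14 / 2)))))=221887655 / 219492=1010.91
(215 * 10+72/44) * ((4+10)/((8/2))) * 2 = 165676/11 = 15061.45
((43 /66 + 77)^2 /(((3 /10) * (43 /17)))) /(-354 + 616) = 2232578125 /73612044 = 30.33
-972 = -972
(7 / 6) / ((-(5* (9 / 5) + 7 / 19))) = -133 / 1068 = -0.12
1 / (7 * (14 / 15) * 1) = 15 / 98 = 0.15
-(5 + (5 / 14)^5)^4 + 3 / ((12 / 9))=-52347905256635777953489329 / 83668255425284801560576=-625.66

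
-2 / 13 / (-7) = 2 / 91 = 0.02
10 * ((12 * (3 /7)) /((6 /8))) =480 /7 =68.57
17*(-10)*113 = -19210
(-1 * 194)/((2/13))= -1261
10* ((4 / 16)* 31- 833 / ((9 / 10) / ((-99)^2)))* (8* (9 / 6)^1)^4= -1881037676160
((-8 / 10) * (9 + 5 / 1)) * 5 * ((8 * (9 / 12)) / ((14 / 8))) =-192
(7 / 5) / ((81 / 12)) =28 / 135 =0.21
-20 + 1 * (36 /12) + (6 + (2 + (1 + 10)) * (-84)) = -1103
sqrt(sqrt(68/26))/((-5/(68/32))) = -17 * 13^(3/4) * 34^(1/4)/520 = -0.54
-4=-4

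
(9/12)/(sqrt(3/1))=0.43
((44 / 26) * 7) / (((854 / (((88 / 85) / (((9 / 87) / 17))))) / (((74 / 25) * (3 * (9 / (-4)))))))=-4673988 / 99125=-47.15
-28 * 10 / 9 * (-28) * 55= 47911.11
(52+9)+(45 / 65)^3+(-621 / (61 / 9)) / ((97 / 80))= -185030558 / 12999649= -14.23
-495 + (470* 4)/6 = -545/3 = -181.67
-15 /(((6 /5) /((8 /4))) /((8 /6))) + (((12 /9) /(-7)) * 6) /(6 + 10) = -1403 /42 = -33.40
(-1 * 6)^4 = 1296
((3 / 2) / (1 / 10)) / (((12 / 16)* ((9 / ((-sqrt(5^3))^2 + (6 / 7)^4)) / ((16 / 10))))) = 9645472 / 21609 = 446.36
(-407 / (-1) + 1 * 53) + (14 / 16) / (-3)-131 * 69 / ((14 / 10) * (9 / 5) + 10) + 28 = -1759735 / 7512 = -234.26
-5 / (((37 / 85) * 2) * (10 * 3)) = -85 / 444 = -0.19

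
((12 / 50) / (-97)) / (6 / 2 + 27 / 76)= -152 / 206125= -0.00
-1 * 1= -1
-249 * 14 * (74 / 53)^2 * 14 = -267250704 / 2809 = -95140.87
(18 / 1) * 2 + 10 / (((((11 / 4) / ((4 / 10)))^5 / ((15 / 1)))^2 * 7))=510643066159540332 / 14184529078671875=36.00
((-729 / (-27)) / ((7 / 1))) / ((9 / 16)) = 48 / 7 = 6.86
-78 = -78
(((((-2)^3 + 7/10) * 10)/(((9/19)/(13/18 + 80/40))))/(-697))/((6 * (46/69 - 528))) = -9709/51037128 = -0.00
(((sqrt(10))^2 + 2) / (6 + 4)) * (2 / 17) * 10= 24 / 17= 1.41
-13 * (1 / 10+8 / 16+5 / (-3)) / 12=52 / 45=1.16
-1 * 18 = -18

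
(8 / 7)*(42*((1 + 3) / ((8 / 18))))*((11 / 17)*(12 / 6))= 9504 / 17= 559.06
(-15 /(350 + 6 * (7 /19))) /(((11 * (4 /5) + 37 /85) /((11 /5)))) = -10659 /1050644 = -0.01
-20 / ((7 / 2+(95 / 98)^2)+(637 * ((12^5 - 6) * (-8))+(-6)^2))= 192080 / 12178037722401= 0.00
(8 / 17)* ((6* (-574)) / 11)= -27552 / 187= -147.34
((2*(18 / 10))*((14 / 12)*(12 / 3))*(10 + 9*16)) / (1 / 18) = 232848 / 5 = 46569.60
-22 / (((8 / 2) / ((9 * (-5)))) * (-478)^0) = 495 / 2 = 247.50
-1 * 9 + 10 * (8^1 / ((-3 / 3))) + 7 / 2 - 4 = -179 / 2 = -89.50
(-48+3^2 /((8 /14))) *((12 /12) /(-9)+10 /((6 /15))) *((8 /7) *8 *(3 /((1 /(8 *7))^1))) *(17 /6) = -10479616 /3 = -3493205.33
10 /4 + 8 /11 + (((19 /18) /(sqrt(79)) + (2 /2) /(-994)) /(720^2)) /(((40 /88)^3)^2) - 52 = -4319576119487171 /88565400000000 + 33659659 * sqrt(79) /11518200000000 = -48.77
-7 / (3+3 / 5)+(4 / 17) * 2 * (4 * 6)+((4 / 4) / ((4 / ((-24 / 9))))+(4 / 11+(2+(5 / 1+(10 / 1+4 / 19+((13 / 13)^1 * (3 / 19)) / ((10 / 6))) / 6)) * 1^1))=2840227 / 159885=17.76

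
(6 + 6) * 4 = 48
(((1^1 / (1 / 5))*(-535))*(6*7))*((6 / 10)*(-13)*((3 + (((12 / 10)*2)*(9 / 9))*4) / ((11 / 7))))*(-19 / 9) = -163172646 / 11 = -14833876.91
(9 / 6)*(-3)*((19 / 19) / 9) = -1 / 2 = -0.50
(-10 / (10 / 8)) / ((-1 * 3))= 8 / 3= 2.67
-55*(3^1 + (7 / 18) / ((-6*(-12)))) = -214225 / 1296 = -165.30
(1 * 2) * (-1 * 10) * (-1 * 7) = 140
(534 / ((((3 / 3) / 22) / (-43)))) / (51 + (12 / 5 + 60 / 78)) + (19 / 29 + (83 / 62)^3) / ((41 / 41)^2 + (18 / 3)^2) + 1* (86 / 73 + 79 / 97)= -59445432175098447369 / 6375810636722744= -9323.59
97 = 97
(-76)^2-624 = 5152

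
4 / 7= 0.57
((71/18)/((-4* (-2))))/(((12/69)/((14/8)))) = 11431/2304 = 4.96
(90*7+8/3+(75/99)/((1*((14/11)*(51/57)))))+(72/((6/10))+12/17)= 179461/238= 754.04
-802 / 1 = -802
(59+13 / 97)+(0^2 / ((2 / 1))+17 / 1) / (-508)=2912239 / 49276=59.10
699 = 699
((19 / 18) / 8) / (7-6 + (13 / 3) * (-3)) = -19 / 1728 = -0.01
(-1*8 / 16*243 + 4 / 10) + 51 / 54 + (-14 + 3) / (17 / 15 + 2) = -261554 / 2115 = -123.67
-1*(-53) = 53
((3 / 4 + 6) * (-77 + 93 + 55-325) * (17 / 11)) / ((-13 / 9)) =524637 / 286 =1834.40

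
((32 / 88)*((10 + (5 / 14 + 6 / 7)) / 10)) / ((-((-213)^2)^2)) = -157 / 792463271985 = -0.00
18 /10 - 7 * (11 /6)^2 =-3911 /180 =-21.73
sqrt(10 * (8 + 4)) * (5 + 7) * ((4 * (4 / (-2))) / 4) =-48 * sqrt(30) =-262.91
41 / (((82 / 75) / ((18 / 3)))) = 225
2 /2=1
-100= -100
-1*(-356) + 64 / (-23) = 8124 / 23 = 353.22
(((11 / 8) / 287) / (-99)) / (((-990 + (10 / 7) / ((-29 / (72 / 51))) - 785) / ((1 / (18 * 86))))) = 493 / 27992883817440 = 0.00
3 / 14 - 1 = -11 / 14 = -0.79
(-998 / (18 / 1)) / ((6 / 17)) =-8483 / 54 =-157.09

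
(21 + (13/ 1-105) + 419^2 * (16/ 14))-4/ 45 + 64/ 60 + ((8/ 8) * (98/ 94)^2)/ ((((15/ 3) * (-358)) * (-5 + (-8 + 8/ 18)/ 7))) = 19136233936381447/ 95408720190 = 200571.12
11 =11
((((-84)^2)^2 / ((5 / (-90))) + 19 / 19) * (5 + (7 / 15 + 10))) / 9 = -207911079704 / 135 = -1540082071.88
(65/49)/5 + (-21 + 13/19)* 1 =-18667/931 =-20.05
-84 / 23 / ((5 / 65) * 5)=-1092 / 115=-9.50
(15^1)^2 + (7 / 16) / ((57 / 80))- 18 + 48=255.61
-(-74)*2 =148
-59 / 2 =-29.50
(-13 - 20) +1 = -32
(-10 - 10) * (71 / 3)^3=-7158220 / 27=-265119.26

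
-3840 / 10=-384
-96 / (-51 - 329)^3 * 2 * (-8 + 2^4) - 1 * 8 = -6858976 / 857375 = -8.00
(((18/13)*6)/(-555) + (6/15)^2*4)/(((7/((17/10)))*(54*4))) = 31943/45454500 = 0.00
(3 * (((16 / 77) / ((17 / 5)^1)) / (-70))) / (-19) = 24 / 174097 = 0.00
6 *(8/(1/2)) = 96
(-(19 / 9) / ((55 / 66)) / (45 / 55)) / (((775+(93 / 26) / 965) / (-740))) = 141106160 / 47728251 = 2.96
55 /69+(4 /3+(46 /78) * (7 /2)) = 7525 /1794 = 4.19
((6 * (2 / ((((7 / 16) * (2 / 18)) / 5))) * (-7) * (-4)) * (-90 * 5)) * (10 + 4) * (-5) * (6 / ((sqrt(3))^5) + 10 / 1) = 241920000 * sqrt(3) + 10886400000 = 11305417731.37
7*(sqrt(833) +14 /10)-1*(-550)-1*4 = 49*sqrt(17) +2779 /5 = 757.83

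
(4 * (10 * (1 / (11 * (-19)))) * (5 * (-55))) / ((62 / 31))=26.32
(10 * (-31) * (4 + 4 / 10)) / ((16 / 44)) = -3751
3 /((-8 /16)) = -6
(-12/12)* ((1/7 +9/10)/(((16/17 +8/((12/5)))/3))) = -11169/15260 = -0.73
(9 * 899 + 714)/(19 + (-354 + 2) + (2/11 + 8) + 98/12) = -581130/20899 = -27.81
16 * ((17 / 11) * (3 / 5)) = 14.84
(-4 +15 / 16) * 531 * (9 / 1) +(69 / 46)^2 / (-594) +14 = -7720253 / 528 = -14621.69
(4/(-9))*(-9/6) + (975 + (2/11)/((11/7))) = 354209/363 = 975.78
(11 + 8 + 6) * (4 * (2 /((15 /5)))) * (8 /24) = 22.22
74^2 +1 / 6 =32857 / 6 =5476.17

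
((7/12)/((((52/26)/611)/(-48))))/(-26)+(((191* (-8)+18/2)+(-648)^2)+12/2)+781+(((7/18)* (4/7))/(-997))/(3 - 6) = 11292547421/26919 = 419501.00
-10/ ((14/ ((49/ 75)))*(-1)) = 7/ 15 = 0.47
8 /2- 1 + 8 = 11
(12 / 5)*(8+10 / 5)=24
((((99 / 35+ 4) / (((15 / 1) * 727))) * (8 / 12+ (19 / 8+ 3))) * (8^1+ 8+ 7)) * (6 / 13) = 159413 / 3969420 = 0.04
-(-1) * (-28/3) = -28/3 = -9.33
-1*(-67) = 67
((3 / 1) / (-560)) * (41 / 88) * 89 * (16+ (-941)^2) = -9693535659 / 49280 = -196703.24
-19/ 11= -1.73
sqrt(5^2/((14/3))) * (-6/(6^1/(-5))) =25 * sqrt(42)/14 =11.57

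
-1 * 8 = -8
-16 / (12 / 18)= -24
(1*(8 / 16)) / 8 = 1 / 16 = 0.06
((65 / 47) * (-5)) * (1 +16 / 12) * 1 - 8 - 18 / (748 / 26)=-652858 / 26367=-24.76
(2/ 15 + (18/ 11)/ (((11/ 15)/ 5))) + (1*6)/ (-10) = 19403/ 1815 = 10.69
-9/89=-0.10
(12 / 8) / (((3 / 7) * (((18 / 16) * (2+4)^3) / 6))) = 7 / 81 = 0.09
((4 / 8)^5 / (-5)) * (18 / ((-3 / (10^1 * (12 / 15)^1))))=3 / 10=0.30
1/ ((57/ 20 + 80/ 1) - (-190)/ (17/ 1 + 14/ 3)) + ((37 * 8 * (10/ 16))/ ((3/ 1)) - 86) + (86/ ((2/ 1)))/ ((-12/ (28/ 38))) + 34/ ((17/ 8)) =-9923477/ 905198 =-10.96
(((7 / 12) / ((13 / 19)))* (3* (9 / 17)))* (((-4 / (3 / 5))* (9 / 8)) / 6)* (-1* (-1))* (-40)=29925 / 442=67.70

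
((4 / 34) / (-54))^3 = -1 / 96702579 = -0.00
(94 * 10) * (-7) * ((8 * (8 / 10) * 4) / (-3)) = 168448 / 3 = 56149.33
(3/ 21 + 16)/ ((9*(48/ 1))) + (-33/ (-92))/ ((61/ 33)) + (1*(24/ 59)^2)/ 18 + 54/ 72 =14630047291/ 14768741232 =0.99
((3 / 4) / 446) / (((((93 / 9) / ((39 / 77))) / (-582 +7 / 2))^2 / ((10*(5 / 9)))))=152706384675 / 20329639792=7.51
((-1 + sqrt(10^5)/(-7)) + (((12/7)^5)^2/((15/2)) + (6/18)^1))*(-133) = -2299189543202/605304105 + 1900*sqrt(10) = 2209.92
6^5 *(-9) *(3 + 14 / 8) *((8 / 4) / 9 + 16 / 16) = -406296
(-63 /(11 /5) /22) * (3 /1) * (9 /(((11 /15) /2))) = -127575 /1331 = -95.85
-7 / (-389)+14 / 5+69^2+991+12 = 11216461 / 1945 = 5766.82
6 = 6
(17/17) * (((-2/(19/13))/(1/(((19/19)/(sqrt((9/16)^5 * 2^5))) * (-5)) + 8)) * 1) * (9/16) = -95846400/995025269 - 2274480 * sqrt(2)/995025269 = -0.10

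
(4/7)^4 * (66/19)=16896/45619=0.37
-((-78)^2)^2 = -37015056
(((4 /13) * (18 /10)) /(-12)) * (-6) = 0.28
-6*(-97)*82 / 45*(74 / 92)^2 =5444513 / 7935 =686.14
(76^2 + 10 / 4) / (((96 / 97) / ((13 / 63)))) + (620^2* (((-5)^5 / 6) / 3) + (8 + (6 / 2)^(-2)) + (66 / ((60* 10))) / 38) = -66734898.19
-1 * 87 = -87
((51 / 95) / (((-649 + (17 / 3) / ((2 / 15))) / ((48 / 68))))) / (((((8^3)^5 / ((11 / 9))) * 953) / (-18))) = 99 / 241494435945418588160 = 0.00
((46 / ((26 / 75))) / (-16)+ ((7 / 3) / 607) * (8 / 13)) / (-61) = 3140329 / 23104848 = 0.14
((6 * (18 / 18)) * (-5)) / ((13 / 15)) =-450 / 13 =-34.62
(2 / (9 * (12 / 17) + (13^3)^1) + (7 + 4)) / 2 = 412061 / 74914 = 5.50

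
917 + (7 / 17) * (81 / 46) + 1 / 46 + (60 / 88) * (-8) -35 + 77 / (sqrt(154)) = sqrt(154) / 2 + 3773234 / 4301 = 883.50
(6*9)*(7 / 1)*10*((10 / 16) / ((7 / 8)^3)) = 172800 / 49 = 3526.53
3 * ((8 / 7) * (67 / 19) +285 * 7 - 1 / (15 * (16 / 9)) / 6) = 127617681 / 21280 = 5997.07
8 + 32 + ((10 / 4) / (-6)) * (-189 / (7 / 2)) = 125 / 2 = 62.50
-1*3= -3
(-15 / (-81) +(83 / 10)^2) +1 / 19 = 3546257 / 51300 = 69.13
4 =4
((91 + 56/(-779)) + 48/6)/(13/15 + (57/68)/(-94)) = 7388992200/64065739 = 115.33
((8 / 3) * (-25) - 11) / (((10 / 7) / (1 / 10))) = -1631 / 300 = -5.44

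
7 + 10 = 17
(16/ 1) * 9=144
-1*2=-2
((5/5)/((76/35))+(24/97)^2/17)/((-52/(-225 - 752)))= 5512361987/632134256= 8.72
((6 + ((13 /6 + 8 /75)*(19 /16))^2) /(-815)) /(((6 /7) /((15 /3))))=-535762087 /5633280000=-0.10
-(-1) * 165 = 165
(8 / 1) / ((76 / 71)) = 142 / 19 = 7.47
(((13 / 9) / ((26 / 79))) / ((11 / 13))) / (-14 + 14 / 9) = -1027 / 2464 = -0.42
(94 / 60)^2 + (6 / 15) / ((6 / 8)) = 2.99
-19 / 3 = -6.33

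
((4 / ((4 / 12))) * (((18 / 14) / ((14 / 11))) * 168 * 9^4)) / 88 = 1062882 / 7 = 151840.29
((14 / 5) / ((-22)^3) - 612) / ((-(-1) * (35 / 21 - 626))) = 48874341 / 49859260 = 0.98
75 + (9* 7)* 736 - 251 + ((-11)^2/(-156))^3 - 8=175331904983/3796416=46183.53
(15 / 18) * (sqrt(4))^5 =80 / 3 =26.67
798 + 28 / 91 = 10378 / 13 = 798.31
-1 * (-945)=945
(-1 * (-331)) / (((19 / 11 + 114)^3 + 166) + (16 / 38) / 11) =8370659 / 39199933865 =0.00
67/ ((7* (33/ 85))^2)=9.07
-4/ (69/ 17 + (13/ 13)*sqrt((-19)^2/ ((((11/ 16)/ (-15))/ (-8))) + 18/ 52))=447304/ 1735590215 -1156*sqrt(5154068634)/ 5206770645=-0.02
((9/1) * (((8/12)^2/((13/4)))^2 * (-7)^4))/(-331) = -614656/503451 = -1.22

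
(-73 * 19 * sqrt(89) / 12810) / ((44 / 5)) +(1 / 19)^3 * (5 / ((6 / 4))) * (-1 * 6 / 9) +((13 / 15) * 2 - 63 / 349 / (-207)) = 4295818939 / 2477573685 - 1387 * sqrt(89) / 112728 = 1.62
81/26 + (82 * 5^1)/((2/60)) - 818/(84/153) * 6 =612165/182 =3363.54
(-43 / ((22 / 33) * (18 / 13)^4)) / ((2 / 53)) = -65090519 / 139968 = -465.04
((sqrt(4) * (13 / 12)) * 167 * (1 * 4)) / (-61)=-4342 / 183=-23.73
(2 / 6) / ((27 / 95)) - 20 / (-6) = 365 / 81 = 4.51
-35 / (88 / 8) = -35 / 11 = -3.18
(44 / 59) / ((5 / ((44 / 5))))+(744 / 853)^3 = 1809029729872 / 915459453575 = 1.98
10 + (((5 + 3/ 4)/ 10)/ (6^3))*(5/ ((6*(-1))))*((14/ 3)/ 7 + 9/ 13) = 4042301/ 404352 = 10.00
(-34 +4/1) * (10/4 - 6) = 105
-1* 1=-1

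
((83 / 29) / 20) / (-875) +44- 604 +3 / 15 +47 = -260246083 / 507500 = -512.80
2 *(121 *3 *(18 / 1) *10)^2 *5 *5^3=5336644500000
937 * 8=7496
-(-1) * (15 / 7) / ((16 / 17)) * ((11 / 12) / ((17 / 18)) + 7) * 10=20325 / 112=181.47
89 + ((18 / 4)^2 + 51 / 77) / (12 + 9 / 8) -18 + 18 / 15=198873 / 2695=73.79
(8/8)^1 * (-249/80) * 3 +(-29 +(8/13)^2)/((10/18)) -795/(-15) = -7.86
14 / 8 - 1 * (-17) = 75 / 4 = 18.75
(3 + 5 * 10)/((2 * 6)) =53/12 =4.42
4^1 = 4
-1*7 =-7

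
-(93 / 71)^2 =-8649 / 5041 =-1.72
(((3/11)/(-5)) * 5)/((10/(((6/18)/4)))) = -1/440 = -0.00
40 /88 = 0.45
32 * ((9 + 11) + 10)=960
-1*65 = -65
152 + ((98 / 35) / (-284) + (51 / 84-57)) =950237 / 9940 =95.60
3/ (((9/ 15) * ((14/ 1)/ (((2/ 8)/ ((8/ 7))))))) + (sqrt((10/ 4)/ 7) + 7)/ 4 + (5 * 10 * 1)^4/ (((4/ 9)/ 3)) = sqrt(70)/ 56 + 2700000117/ 64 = 42187501.98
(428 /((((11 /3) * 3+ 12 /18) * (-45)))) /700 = -107 /91875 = -0.00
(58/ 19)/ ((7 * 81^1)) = 58/ 10773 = 0.01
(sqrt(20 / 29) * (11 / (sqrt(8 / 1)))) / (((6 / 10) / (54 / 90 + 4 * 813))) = 59631 * sqrt(290) / 58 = 17508.26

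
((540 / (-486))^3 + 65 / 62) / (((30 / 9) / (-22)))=32153 / 15066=2.13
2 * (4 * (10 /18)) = 4.44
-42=-42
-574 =-574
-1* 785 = -785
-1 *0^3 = 0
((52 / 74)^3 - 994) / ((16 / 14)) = -176160271 / 202612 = -869.45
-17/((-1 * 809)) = 0.02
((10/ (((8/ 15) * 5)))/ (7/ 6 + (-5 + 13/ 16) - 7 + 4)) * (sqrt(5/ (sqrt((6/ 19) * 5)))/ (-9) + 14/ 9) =-280/ 289 + 10 * 6^(3/ 4) * 95^(1/ 4)/ 867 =-0.83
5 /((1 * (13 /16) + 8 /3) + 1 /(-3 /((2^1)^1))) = 16 /9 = 1.78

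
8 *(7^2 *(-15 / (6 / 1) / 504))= -35 / 18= -1.94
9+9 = 18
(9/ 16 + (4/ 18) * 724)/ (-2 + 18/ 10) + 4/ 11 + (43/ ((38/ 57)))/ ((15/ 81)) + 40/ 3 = -3526459/ 7920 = -445.26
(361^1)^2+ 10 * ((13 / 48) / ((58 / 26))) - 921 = 90063245 / 696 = 129401.21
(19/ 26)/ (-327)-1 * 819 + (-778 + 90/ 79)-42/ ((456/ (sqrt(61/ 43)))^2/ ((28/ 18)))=-1197986906237059/ 750682593648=-1595.86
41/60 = 0.68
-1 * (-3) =3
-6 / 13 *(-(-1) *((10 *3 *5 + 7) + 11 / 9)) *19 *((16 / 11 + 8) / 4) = -108224 / 33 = -3279.52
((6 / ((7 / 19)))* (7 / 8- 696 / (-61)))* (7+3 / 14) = 34513215 / 23912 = 1443.34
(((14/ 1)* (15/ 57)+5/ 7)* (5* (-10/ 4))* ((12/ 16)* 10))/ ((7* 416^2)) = -16875/ 49573888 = -0.00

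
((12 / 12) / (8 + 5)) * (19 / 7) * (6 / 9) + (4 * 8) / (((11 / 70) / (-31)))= -18956702 / 3003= -6312.59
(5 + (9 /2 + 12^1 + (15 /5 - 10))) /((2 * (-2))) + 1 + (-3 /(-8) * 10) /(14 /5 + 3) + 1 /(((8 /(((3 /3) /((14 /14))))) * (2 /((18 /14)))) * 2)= -12591 /6496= -1.94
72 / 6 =12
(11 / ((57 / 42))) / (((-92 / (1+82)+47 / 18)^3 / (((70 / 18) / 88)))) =4538845206 / 42996453275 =0.11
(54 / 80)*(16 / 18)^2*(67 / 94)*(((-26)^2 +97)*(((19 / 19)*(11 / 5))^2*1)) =1422.23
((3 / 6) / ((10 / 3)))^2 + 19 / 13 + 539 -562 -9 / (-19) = -21.04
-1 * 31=-31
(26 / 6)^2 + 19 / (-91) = 15208 / 819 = 18.57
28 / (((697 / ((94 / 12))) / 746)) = 490868 / 2091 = 234.75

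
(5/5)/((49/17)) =17/49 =0.35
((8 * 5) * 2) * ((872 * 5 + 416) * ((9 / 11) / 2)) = 1719360 / 11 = 156305.45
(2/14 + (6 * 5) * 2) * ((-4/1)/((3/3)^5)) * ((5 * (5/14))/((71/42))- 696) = 167183.59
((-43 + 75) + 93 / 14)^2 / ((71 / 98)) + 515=365811 / 142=2576.13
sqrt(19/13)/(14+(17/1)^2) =sqrt(247)/3939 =0.00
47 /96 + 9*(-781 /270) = -4087 /160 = -25.54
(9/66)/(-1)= -3/22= -0.14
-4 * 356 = -1424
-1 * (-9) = 9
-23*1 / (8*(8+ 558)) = -0.01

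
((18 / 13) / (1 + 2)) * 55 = 330 / 13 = 25.38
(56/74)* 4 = 3.03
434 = 434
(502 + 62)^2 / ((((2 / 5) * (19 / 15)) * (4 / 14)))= 41750100 / 19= 2197373.68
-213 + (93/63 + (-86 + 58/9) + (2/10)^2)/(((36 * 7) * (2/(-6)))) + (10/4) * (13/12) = -55397351/264600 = -209.36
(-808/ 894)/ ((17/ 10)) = -4040/ 7599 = -0.53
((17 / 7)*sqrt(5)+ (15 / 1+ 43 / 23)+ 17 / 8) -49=-5521 / 184+ 17*sqrt(5) / 7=-24.57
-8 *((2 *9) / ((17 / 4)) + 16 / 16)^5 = -44672475592 / 1419857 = -31462.66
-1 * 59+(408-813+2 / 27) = -12526 / 27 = -463.93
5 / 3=1.67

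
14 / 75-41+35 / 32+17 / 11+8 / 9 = -2952991 / 79200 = -37.29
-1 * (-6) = 6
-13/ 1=-13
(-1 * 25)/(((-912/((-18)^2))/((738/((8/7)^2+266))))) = 4068225/165908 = 24.52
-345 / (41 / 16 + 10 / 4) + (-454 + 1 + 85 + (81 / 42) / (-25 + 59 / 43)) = -167533171 / 384048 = -436.23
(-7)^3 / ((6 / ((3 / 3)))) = -343 / 6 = -57.17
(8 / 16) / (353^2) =1 / 249218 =0.00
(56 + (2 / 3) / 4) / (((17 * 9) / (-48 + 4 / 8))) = -32015 / 1836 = -17.44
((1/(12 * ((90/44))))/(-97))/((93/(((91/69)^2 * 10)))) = -0.00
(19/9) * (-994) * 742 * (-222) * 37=38368722056/3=12789574018.67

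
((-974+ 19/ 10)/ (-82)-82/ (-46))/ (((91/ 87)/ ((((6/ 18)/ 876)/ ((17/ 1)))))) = 7458887/ 25558543920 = 0.00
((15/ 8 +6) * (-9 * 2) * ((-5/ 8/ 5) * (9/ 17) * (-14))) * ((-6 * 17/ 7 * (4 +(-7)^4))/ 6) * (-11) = -134999865/ 16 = -8437491.56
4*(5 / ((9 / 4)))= 8.89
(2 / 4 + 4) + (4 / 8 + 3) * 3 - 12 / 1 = 3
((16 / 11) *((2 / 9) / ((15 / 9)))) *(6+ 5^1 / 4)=1.41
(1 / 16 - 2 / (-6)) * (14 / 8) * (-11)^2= 16093 / 192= 83.82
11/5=2.20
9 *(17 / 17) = 9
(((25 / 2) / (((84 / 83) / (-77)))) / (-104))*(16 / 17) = 8.61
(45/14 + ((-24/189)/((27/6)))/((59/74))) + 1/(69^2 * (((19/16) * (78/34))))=27790995497/8742138678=3.18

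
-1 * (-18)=18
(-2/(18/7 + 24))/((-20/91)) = 637/1860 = 0.34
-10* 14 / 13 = -140 / 13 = -10.77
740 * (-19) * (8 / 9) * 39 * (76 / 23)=-111130240 / 69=-1610583.19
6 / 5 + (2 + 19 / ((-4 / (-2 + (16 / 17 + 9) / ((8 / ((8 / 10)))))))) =1085 / 136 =7.98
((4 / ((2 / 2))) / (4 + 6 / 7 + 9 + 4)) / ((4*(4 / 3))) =21 / 500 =0.04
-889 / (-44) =889 / 44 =20.20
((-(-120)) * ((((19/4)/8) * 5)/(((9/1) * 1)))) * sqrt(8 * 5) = 475 * sqrt(10)/6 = 250.35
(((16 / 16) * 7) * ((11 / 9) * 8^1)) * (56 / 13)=34496 / 117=294.84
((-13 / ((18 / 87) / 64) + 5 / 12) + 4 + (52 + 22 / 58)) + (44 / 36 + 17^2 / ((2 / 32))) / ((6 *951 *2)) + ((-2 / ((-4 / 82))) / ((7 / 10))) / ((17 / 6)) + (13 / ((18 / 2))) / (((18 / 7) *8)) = -5590863732371 / 1417781232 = -3943.39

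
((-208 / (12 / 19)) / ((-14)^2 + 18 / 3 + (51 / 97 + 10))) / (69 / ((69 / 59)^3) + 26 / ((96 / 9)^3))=-131151101952 / 3652761701995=-0.04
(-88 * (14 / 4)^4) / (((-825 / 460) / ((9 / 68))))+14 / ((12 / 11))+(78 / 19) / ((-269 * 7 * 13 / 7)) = 1286825606 / 1303305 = 987.36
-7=-7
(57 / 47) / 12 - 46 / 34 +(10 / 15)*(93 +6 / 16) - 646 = -934833 / 1598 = -585.00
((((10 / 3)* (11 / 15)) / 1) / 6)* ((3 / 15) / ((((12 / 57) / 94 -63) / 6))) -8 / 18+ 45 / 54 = 1929703 / 5063130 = 0.38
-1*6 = -6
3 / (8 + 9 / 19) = 57 / 161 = 0.35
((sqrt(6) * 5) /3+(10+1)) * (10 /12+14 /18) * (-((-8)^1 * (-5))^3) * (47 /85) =-95955200 /153-43616000 * sqrt(6) /459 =-859918.40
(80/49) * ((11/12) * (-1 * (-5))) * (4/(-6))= -2200/441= -4.99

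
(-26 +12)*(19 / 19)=-14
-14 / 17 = -0.82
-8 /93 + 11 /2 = 1007 /186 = 5.41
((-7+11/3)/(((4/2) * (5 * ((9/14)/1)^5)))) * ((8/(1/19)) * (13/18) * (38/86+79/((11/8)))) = -14551570517120/754114779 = -19296.23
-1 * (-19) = 19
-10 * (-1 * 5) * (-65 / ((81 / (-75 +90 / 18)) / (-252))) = -6370000 / 9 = -707777.78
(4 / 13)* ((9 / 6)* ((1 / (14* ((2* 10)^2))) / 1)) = 3 / 36400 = 0.00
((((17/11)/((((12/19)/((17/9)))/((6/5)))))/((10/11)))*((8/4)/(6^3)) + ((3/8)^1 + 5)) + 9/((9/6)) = 1111141/97200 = 11.43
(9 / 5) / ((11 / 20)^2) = 720 / 121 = 5.95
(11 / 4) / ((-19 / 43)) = -473 / 76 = -6.22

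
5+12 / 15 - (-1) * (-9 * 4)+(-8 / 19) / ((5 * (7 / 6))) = -20131 / 665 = -30.27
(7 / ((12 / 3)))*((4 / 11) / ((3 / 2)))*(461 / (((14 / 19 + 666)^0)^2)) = 6454 / 33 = 195.58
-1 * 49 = -49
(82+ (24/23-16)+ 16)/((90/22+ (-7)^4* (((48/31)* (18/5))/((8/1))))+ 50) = 3256550/67726099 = 0.05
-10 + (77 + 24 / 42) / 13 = -367 / 91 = -4.03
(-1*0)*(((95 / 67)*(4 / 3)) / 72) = 0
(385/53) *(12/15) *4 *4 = 4928/53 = 92.98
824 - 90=734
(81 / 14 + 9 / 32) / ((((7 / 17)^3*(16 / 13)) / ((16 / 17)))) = 5105763 / 76832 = 66.45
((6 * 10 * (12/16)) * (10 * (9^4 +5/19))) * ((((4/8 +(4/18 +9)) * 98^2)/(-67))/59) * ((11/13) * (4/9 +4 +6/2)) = -439311404.04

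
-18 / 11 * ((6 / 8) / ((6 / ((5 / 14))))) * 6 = -135 / 308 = -0.44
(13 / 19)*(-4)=-52 / 19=-2.74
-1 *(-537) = 537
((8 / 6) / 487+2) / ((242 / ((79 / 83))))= 10507 / 1333893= 0.01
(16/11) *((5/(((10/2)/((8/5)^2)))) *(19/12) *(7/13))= 34048/10725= 3.17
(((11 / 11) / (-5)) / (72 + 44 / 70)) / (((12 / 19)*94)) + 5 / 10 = 1433555 / 2867376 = 0.50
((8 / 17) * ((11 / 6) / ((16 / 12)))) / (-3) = -11 / 51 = -0.22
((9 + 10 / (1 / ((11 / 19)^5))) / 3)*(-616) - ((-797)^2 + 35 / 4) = -18933222694751 / 29713188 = -637199.30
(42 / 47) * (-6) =-252 / 47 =-5.36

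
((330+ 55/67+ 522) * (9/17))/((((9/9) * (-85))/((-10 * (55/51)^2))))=345690950/5595907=61.78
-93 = -93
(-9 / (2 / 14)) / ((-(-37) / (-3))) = 189 / 37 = 5.11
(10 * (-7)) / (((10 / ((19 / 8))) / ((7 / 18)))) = -931 / 144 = -6.47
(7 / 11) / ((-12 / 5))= -35 / 132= -0.27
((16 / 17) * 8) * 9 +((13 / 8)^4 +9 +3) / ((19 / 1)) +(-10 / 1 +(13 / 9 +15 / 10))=734758313 / 11907072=61.71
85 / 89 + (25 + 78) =9252 / 89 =103.96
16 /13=1.23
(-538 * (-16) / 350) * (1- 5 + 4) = 0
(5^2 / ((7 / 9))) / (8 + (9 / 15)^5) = 703125 / 176701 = 3.98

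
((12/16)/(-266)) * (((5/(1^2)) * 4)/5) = -3/266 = -0.01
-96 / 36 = -8 / 3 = -2.67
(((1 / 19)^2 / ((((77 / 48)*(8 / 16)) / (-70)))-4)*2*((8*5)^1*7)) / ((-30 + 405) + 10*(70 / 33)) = -5659584 / 944015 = -6.00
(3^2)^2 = 81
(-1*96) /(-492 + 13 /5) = 480 /2447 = 0.20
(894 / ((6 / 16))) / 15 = 2384 / 15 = 158.93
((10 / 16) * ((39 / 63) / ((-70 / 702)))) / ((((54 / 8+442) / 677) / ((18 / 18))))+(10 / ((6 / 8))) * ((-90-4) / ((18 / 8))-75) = -7423058759 / 4749570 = -1562.89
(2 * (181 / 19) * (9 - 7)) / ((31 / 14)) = 10136 / 589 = 17.21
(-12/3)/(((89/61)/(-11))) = 2684/89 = 30.16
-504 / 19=-26.53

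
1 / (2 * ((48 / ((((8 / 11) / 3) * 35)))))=35 / 396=0.09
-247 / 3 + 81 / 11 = -2474 / 33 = -74.97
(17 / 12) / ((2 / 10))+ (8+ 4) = 19.08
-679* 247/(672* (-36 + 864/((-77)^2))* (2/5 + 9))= 142052911/191832192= 0.74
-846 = -846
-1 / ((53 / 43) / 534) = -22962 / 53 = -433.25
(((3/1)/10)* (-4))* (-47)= 282/5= 56.40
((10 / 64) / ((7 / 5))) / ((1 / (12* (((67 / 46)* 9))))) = 45225 / 2576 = 17.56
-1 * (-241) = 241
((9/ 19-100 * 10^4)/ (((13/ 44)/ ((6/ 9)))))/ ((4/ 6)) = -835999604/ 247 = -3384613.78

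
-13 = -13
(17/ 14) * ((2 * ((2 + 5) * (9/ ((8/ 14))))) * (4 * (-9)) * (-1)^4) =-9639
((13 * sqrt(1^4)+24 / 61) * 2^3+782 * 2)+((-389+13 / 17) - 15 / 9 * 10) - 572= 2159798 / 3111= 694.25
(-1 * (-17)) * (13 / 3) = 221 / 3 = 73.67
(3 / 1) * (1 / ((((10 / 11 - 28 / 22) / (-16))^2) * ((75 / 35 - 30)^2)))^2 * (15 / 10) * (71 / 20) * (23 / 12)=459239327624 / 2409834375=190.57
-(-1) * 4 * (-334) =-1336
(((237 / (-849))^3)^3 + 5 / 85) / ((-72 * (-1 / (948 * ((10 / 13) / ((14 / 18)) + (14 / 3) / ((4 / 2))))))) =417067451535637151714367670 / 162110349783154058669388369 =2.57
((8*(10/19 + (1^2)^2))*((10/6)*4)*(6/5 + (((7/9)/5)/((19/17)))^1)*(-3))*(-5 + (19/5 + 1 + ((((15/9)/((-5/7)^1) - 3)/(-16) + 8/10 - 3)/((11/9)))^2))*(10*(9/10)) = -1370914912/218405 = -6276.94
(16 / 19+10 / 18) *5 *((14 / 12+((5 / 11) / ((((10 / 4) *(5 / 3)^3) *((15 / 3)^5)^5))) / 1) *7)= 4798956215381622314995177 / 84087252616882324218750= 57.07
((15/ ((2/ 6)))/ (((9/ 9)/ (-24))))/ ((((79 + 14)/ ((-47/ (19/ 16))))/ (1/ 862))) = 135360/ 253859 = 0.53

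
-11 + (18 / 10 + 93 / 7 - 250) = -8607 / 35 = -245.91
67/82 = 0.82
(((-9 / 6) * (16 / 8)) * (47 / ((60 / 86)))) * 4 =-4042 / 5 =-808.40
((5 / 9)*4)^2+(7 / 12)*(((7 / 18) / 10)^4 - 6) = 18118096807 / 12597120000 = 1.44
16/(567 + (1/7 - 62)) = 7/221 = 0.03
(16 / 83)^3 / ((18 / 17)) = 34816 / 5146083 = 0.01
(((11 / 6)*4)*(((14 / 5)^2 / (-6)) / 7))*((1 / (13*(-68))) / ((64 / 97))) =7469 / 3182400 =0.00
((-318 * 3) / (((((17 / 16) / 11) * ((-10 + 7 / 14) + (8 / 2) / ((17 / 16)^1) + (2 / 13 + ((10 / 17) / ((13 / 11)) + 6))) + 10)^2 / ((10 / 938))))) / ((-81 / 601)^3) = 481838294381357056 / 11804322479242545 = 40.82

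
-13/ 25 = -0.52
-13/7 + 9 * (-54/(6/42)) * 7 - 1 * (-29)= -166508/7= -23786.86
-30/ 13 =-2.31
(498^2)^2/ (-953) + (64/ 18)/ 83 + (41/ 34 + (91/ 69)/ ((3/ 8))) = -35928963933862931/ 556698762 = -64539327.88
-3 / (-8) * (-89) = -267 / 8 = -33.38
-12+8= -4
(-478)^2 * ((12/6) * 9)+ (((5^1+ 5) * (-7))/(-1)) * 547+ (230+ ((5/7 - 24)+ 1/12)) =348701539/84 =4151208.80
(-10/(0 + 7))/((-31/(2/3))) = 0.03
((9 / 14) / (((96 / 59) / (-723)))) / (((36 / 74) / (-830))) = 218332745 / 448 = 487349.88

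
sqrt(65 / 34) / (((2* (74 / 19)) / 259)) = 133* sqrt(2210) / 136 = 45.97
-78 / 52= -3 / 2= -1.50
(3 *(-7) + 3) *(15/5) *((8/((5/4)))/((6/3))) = -864/5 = -172.80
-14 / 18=-7 / 9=-0.78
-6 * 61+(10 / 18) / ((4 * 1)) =-13171 / 36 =-365.86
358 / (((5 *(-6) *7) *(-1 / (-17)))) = -3043 / 105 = -28.98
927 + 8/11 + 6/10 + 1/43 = 2195549/2365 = 928.35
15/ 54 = 5/ 18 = 0.28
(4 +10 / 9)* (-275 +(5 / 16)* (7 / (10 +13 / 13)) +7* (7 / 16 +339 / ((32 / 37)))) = 6671219 / 528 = 12634.88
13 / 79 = 0.16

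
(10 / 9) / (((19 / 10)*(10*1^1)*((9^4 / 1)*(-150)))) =-0.00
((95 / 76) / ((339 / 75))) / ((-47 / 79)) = -0.46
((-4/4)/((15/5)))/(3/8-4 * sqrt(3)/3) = 24/997+256 * sqrt(3)/2991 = 0.17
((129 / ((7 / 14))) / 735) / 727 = 86 / 178115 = 0.00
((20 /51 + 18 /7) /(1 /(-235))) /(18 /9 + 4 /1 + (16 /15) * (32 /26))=-351325 /3689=-95.24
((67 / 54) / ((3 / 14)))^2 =219961 / 6561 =33.53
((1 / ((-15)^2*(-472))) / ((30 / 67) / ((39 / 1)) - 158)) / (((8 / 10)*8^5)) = 871 / 383096444682240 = 0.00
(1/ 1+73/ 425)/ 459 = 166/ 65025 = 0.00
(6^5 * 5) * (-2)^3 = -311040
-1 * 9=-9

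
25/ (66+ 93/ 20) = 500/ 1413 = 0.35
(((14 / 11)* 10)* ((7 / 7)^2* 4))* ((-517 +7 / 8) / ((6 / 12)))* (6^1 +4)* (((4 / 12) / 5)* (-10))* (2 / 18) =38926.60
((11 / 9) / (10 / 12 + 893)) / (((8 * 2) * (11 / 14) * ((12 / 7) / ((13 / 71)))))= 637 / 54831312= 0.00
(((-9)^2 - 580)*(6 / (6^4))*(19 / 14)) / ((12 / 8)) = -9481 / 4536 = -2.09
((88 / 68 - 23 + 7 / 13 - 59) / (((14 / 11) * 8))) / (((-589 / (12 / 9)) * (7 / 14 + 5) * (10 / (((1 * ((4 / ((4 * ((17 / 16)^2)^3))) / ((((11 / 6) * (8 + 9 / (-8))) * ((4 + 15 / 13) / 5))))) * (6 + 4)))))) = 339705069568 / 1959376601364479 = 0.00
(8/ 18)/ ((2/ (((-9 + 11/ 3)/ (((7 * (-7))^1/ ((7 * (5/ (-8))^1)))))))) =-20/ 189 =-0.11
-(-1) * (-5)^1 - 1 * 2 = -7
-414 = -414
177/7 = 25.29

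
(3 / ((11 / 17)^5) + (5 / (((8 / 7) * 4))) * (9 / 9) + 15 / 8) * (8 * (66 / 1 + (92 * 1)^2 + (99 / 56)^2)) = 4056961649792077 / 2020223744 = 2008174.42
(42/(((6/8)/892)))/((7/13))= 92768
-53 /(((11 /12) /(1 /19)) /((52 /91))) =-2544 /1463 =-1.74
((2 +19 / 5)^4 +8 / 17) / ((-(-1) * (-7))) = -12028777 / 74375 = -161.73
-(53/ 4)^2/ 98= -2809/ 1568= -1.79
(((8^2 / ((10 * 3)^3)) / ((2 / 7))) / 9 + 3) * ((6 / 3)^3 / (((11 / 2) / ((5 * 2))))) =2916896 / 66825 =43.65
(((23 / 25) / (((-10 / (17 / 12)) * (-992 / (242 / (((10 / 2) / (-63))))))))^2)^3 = 961808331326683615269280715690364681 / 232653764952064000000000000000000000000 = 0.00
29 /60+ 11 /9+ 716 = 129187 /180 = 717.71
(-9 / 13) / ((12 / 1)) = -3 / 52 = -0.06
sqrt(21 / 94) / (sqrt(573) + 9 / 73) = -219 * sqrt(1974) / 95674328 + 5329 * sqrt(125678) / 95674328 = 0.02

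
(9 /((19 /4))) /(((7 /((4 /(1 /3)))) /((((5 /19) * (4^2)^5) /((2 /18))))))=20384317440 /2527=8066607.61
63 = 63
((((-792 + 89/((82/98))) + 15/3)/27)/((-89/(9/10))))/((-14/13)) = -60463/255430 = -0.24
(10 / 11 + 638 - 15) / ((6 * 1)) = 6863 / 66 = 103.98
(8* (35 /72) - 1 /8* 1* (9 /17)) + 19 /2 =16307 /1224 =13.32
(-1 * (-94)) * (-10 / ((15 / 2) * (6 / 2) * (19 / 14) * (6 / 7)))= -18424 / 513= -35.91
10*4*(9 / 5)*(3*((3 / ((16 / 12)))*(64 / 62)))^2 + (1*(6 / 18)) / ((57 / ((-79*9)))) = 63749489 / 18259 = 3491.40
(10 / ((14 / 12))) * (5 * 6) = 257.14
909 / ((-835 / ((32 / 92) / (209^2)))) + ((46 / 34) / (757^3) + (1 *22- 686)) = -4107821168947130647437 / 6186477583341219505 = -664.00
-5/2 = -2.50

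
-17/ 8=-2.12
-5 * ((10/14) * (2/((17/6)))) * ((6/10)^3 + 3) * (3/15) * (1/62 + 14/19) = -2139444/1752275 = -1.22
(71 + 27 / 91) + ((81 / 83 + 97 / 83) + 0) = 554702 / 7553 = 73.44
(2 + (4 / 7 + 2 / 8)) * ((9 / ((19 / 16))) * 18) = 51192 / 133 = 384.90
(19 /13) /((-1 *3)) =-19 /39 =-0.49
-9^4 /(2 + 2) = -6561 /4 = -1640.25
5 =5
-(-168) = 168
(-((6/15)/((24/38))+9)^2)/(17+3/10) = -83521/15570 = -5.36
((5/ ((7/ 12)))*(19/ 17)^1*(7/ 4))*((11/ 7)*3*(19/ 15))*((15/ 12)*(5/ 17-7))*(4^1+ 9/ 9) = -4195.76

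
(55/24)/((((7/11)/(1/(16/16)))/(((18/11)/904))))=165/25312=0.01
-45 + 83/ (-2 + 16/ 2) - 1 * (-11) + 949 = 5573/ 6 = 928.83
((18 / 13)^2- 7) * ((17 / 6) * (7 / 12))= -102221 / 12168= -8.40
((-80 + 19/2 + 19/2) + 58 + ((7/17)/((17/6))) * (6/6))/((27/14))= -3850/2601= -1.48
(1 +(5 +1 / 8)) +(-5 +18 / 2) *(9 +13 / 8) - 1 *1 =381 / 8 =47.62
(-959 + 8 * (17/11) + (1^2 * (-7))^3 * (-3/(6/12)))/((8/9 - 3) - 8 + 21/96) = -112.35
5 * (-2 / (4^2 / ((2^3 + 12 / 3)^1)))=-15 / 2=-7.50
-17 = -17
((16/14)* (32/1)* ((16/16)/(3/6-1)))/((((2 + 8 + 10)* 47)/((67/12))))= -2144/4935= -0.43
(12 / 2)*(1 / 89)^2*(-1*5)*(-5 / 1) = 150 / 7921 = 0.02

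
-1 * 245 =-245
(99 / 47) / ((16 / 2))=99 / 376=0.26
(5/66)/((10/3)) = 1/44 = 0.02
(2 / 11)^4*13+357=5227045 / 14641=357.01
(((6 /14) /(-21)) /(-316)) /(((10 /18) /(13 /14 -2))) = -0.00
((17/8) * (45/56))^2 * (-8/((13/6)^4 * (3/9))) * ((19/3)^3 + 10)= -838.44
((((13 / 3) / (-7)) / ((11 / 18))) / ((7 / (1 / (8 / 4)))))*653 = -25467 / 539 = -47.25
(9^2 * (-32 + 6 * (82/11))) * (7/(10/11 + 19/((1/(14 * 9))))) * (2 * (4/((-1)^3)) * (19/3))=-502740/3293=-152.67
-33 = -33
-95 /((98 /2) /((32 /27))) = -2.30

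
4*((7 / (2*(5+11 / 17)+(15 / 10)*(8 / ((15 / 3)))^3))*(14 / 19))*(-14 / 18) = -728875 / 792072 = -0.92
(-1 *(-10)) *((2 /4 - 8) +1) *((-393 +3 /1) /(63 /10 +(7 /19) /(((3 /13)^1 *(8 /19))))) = 3042000 /1211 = 2511.97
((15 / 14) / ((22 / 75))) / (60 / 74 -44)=-41625 / 492184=-0.08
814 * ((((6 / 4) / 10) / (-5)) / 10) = -1221 / 500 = -2.44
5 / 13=0.38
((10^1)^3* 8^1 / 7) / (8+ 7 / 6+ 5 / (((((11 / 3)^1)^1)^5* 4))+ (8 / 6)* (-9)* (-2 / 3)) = 15460896000 / 232261057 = 66.57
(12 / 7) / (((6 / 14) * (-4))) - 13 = -14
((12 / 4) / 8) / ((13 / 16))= 0.46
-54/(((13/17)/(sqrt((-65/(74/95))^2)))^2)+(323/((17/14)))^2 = -1566821947/2738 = -572250.53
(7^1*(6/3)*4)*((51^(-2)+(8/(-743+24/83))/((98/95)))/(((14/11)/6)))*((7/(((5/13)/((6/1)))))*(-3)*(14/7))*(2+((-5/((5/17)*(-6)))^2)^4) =15771597277851021893/2181888281160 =7228416.51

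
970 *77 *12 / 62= 448140 / 31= 14456.13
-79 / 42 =-1.88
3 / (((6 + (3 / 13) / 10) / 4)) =520 / 261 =1.99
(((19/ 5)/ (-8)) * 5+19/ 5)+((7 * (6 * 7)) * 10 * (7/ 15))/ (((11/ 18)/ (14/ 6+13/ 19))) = 56648073/ 8360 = 6776.09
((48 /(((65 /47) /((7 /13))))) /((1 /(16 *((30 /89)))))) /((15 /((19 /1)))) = 9601536 /75205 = 127.67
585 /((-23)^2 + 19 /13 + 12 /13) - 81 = -551943 /6908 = -79.90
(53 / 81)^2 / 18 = 0.02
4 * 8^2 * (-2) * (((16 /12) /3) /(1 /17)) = -34816 /9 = -3868.44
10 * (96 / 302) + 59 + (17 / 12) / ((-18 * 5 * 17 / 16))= 62.16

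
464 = 464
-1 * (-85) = 85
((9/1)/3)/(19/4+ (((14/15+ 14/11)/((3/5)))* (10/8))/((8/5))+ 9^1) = 2376/13165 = 0.18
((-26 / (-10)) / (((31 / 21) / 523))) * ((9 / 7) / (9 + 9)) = 20397 / 310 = 65.80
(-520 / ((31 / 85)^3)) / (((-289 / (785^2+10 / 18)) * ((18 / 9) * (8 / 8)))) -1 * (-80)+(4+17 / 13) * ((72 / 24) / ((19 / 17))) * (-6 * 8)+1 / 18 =168180636048689 / 14716754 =11427834.97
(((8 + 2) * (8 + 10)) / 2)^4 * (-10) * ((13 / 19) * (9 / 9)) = -8529300000 / 19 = -448910526.32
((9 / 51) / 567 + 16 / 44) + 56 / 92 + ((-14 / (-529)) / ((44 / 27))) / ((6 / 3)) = 73347149 / 74785788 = 0.98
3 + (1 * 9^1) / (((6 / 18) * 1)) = 30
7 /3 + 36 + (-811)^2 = 1973278 /3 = 657759.33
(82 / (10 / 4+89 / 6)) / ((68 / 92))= 6.40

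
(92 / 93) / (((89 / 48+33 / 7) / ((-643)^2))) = 4260178496 / 68417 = 62267.84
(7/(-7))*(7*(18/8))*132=-2079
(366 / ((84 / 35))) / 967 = 305 / 1934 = 0.16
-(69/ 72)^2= -529/ 576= -0.92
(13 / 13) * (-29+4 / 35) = -1011 / 35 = -28.89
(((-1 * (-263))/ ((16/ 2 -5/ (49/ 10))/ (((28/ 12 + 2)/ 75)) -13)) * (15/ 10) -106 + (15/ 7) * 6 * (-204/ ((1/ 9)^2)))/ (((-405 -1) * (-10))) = -40868393345/ 780629192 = -52.35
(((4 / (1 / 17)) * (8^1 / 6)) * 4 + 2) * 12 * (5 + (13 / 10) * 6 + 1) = 301944 / 5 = 60388.80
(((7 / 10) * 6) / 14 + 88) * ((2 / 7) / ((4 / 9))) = 7947 / 140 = 56.76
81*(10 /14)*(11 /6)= 1485 /14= 106.07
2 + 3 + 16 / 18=53 / 9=5.89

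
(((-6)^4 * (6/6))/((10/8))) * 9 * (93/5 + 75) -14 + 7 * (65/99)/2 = 4323273659/4950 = 873388.62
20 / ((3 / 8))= 160 / 3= 53.33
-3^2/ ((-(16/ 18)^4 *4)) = 59049/ 16384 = 3.60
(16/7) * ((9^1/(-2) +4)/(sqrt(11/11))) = -8/7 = -1.14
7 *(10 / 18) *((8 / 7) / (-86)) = -20 / 387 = -0.05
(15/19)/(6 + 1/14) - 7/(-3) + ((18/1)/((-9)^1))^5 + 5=-24.54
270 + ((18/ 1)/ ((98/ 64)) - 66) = 10572/ 49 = 215.76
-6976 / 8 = -872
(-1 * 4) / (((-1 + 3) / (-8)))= 16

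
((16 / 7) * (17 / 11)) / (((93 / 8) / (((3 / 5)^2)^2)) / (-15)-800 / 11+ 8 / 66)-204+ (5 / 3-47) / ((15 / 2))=-37070423924 / 176450715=-210.09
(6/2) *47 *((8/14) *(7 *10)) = 5640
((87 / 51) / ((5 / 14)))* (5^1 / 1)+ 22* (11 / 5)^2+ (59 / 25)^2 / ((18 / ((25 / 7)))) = 7040081 / 53550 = 131.47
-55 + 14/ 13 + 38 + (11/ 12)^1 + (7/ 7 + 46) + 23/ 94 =236371/ 7332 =32.24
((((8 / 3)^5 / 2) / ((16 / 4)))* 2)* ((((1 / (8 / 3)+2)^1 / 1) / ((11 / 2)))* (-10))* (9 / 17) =-389120 / 5049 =-77.07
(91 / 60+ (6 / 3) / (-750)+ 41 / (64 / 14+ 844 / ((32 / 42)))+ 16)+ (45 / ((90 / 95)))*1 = 202600903 / 3114500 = 65.05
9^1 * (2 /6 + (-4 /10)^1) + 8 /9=13 /45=0.29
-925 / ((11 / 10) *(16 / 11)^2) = -50875 / 128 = -397.46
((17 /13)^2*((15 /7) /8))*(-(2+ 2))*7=-4335 /338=-12.83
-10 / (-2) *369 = 1845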